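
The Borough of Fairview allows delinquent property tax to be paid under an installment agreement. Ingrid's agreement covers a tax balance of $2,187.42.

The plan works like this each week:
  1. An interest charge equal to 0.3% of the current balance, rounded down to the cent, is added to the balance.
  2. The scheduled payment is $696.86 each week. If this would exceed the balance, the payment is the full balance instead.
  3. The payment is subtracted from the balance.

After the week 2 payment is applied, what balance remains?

$804.75

# | Opening | Interest | Payment | End bal
1 | $2,187.42 | $6.56 | $696.86 | $1,497.12
2 | $1,497.12 | $4.49 | $696.86 | $804.75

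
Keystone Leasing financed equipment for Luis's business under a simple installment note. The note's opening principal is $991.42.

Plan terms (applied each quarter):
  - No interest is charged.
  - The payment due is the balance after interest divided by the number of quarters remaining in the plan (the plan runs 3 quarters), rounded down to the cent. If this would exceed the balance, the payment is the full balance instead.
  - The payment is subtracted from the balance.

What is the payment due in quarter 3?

Quarter 1: opening $991.42; payment $330.47; balance $660.95
Quarter 2: opening $660.95; payment $330.47; balance $330.48
Quarter 3: opening $330.48; payment $330.48; balance $0.00

$330.48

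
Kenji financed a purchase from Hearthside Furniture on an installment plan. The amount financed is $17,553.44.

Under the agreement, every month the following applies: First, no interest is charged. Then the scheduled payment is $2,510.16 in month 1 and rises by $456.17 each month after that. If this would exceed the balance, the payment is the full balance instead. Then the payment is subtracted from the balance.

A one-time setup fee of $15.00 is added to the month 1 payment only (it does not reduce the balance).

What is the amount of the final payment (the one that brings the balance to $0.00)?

$440.94

# | Opening | Payment | Fee | End bal
1 | $17,553.44 | $2,510.16 | $15.00 | $15,043.28
2 | $15,043.28 | $2,966.33 | — | $12,076.95
3 | $12,076.95 | $3,422.50 | — | $8,654.45
4 | $8,654.45 | $3,878.67 | — | $4,775.78
5 | $4,775.78 | $4,334.84 | — | $440.94
6 | $440.94 | $440.94 | — | $0.00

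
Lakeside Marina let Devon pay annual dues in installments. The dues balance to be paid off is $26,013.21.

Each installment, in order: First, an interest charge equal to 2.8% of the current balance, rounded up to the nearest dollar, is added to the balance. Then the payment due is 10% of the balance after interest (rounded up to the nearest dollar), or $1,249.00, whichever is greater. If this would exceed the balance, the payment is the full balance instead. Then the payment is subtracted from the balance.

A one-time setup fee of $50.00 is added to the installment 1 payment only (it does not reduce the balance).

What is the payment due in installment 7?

# | Opening | Interest | Payment | Fee | End bal
1 | $26,013.21 | $729.00 | $2,675.00 | $50.00 | $24,067.21
2 | $24,067.21 | $674.00 | $2,475.00 | — | $22,266.21
3 | $22,266.21 | $624.00 | $2,290.00 | — | $20,600.21
4 | $20,600.21 | $577.00 | $2,118.00 | — | $19,059.21
5 | $19,059.21 | $534.00 | $1,960.00 | — | $17,633.21
6 | $17,633.21 | $494.00 | $1,813.00 | — | $16,314.21
7 | $16,314.21 | $457.00 | $1,678.00 | — | $15,093.21

$1,678.00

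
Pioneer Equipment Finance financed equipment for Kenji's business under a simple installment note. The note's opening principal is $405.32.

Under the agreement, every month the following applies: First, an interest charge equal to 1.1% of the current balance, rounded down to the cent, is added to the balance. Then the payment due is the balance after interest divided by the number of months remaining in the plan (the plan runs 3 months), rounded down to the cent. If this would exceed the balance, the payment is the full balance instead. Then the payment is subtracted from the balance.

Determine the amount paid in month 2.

# | Opening | Interest | Payment | End bal
1 | $405.32 | $4.45 | $136.59 | $273.18
2 | $273.18 | $3.00 | $138.09 | $138.09

$138.09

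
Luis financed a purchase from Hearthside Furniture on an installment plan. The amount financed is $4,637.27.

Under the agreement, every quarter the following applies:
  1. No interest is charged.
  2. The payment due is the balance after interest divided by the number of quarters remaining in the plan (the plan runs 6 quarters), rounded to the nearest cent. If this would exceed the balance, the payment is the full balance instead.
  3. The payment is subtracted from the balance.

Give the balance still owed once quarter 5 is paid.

Quarter 1: opening $4,637.27; payment $772.88; balance $3,864.39
Quarter 2: opening $3,864.39; payment $772.88; balance $3,091.51
Quarter 3: opening $3,091.51; payment $772.88; balance $2,318.63
Quarter 4: opening $2,318.63; payment $772.88; balance $1,545.75
Quarter 5: opening $1,545.75; payment $772.88; balance $772.87

$772.87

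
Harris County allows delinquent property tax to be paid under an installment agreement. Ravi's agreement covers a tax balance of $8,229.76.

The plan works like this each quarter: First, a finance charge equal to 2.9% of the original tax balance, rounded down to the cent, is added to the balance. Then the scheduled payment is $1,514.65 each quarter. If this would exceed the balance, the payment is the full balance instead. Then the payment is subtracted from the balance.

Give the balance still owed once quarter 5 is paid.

$1,849.81

Quarter 1: opening $8,229.76; interest $238.66 → $8,468.42; payment $1,514.65; balance $6,953.77
Quarter 2: opening $6,953.77; interest $238.66 → $7,192.43; payment $1,514.65; balance $5,677.78
Quarter 3: opening $5,677.78; interest $238.66 → $5,916.44; payment $1,514.65; balance $4,401.79
Quarter 4: opening $4,401.79; interest $238.66 → $4,640.45; payment $1,514.65; balance $3,125.80
Quarter 5: opening $3,125.80; interest $238.66 → $3,364.46; payment $1,514.65; balance $1,849.81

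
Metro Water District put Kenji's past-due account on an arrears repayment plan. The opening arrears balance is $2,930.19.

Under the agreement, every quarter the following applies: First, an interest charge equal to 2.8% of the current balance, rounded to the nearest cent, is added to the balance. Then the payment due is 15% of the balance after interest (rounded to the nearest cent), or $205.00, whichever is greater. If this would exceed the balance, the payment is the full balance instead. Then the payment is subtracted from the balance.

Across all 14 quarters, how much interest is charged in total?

# | Opening | Interest | Payment | End bal
1 | $2,930.19 | $82.05 | $451.84 | $2,560.40
2 | $2,560.40 | $71.69 | $394.81 | $2,237.28
3 | $2,237.28 | $62.64 | $344.99 | $1,954.93
4 | $1,954.93 | $54.74 | $301.45 | $1,708.22
5 | $1,708.22 | $47.83 | $263.41 | $1,492.64
6 | $1,492.64 | $41.79 | $230.16 | $1,304.27
7 | $1,304.27 | $36.52 | $205.00 | $1,135.79
8 | $1,135.79 | $31.80 | $205.00 | $962.59
9 | $962.59 | $26.95 | $205.00 | $784.54
10 | $784.54 | $21.97 | $205.00 | $601.51
11 | $601.51 | $16.84 | $205.00 | $413.35
12 | $413.35 | $11.57 | $205.00 | $219.92
13 | $219.92 | $6.16 | $205.00 | $21.08
14 | $21.08 | $0.59 | $21.67 | $0.00
Total interest: $82.05 + $71.69 + $62.64 + $54.74 + $47.83 + $41.79 + $36.52 + $31.80 + $26.95 + $21.97 + $16.84 + $11.57 + $6.16 + $0.59 = $513.14

$513.14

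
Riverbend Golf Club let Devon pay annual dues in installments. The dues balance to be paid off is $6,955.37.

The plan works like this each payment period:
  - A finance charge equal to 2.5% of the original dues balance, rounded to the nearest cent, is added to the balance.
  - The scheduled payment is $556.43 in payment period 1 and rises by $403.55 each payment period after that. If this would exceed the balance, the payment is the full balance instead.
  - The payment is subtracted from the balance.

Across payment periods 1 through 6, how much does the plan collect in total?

Payment period 1: opening $6,955.37; interest $173.88 → $7,129.25; payment $556.43; balance $6,572.82
Payment period 2: opening $6,572.82; interest $173.88 → $6,746.70; payment $959.98; balance $5,786.72
Payment period 3: opening $5,786.72; interest $173.88 → $5,960.60; payment $1,363.53; balance $4,597.07
Payment period 4: opening $4,597.07; interest $173.88 → $4,770.95; payment $1,767.08; balance $3,003.87
Payment period 5: opening $3,003.87; interest $173.88 → $3,177.75; payment $2,170.63; balance $1,007.12
Payment period 6: opening $1,007.12; interest $173.88 → $1,181.00; payment $1,181.00; balance $0.00
Total paid: $7,998.65

$7,998.65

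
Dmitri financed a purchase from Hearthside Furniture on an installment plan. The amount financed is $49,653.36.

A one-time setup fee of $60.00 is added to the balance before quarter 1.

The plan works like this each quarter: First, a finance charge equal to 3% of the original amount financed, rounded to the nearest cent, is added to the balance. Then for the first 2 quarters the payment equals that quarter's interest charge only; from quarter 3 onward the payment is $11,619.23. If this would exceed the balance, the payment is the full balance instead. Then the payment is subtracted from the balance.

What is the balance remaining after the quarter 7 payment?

Quarter 1: opening $49,713.36; interest $1,489.60 → $51,202.96; payment $1,489.60; balance $49,713.36
Quarter 2: opening $49,713.36; interest $1,489.60 → $51,202.96; payment $1,489.60; balance $49,713.36
Quarter 3: opening $49,713.36; interest $1,489.60 → $51,202.96; payment $11,619.23; balance $39,583.73
Quarter 4: opening $39,583.73; interest $1,489.60 → $41,073.33; payment $11,619.23; balance $29,454.10
Quarter 5: opening $29,454.10; interest $1,489.60 → $30,943.70; payment $11,619.23; balance $19,324.47
Quarter 6: opening $19,324.47; interest $1,489.60 → $20,814.07; payment $11,619.23; balance $9,194.84
Quarter 7: opening $9,194.84; interest $1,489.60 → $10,684.44; payment $10,684.44; balance $0.00

$0.00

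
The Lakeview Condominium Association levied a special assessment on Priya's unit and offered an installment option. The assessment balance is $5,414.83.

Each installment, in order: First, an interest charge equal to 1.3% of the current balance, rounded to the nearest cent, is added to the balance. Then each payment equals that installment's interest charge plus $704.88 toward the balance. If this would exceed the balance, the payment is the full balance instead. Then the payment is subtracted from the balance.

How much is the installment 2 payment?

$766.11

Installment 1: opening $5,414.83; interest $70.39 → $5,485.22; payment $775.27; balance $4,709.95
Installment 2: opening $4,709.95; interest $61.23 → $4,771.18; payment $766.11; balance $4,005.07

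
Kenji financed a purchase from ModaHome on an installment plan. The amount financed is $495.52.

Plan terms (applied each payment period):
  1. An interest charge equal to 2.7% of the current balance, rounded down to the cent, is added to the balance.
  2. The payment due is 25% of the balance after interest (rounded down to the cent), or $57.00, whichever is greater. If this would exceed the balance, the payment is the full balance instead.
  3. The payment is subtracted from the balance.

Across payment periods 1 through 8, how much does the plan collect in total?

$543.41

# | Opening | Interest | Payment | End bal
1 | $495.52 | $13.37 | $127.22 | $381.67
2 | $381.67 | $10.30 | $97.99 | $293.98
3 | $293.98 | $7.93 | $75.47 | $226.44
4 | $226.44 | $6.11 | $58.13 | $174.42
5 | $174.42 | $4.70 | $57.00 | $122.12
6 | $122.12 | $3.29 | $57.00 | $68.41
7 | $68.41 | $1.84 | $57.00 | $13.25
8 | $13.25 | $0.35 | $13.60 | $0.00
Total paid: $543.41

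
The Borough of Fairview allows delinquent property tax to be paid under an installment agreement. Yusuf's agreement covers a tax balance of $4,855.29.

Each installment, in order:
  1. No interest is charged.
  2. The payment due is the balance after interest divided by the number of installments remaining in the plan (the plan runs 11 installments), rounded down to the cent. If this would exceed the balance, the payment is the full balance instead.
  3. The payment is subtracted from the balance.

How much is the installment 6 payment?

Installment 1: $4,855.29 − $441.39 → $4,413.90
Installment 2: $4,413.90 − $441.39 → $3,972.51
Installment 3: $3,972.51 − $441.39 → $3,531.12
Installment 4: $3,531.12 − $441.39 → $3,089.73
Installment 5: $3,089.73 − $441.39 → $2,648.34
Installment 6: $2,648.34 − $441.39 → $2,206.95

$441.39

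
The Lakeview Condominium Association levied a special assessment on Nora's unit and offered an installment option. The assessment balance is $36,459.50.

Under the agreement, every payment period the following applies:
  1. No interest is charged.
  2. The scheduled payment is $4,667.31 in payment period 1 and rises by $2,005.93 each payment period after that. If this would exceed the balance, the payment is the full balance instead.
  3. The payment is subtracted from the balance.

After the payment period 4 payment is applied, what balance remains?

$5,754.68

Payment period 1: $36,459.50 − $4,667.31 → $31,792.19
Payment period 2: $31,792.19 − $6,673.24 → $25,118.95
Payment period 3: $25,118.95 − $8,679.17 → $16,439.78
Payment period 4: $16,439.78 − $10,685.10 → $5,754.68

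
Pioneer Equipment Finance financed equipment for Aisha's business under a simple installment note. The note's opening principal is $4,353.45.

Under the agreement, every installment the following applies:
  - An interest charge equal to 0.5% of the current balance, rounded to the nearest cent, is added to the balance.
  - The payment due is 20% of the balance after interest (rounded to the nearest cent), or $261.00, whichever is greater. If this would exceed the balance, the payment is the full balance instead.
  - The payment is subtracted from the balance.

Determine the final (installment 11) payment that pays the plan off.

$148.47

Installment 1: opening $4,353.45; interest $21.77 → $4,375.22; payment $875.04; balance $3,500.18
Installment 2: opening $3,500.18; interest $17.50 → $3,517.68; payment $703.54; balance $2,814.14
Installment 3: opening $2,814.14; interest $14.07 → $2,828.21; payment $565.64; balance $2,262.57
Installment 4: opening $2,262.57; interest $11.31 → $2,273.88; payment $454.78; balance $1,819.10
Installment 5: opening $1,819.10; interest $9.10 → $1,828.20; payment $365.64; balance $1,462.56
Installment 6: opening $1,462.56; interest $7.31 → $1,469.87; payment $293.97; balance $1,175.90
Installment 7: opening $1,175.90; interest $5.88 → $1,181.78; payment $261.00; balance $920.78
Installment 8: opening $920.78; interest $4.60 → $925.38; payment $261.00; balance $664.38
Installment 9: opening $664.38; interest $3.32 → $667.70; payment $261.00; balance $406.70
Installment 10: opening $406.70; interest $2.03 → $408.73; payment $261.00; balance $147.73
Installment 11: opening $147.73; interest $0.74 → $148.47; payment $148.47; balance $0.00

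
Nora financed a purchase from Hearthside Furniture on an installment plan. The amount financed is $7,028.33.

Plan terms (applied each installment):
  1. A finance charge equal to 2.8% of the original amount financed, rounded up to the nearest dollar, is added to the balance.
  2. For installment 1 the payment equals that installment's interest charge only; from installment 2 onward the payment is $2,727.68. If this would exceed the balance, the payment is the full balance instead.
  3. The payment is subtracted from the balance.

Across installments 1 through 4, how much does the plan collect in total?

$7,816.33

# | Opening | Interest | Payment | End bal
1 | $7,028.33 | $197.00 | $197.00 | $7,028.33
2 | $7,028.33 | $197.00 | $2,727.68 | $4,497.65
3 | $4,497.65 | $197.00 | $2,727.68 | $1,966.97
4 | $1,966.97 | $197.00 | $2,163.97 | $0.00
Total paid: $7,816.33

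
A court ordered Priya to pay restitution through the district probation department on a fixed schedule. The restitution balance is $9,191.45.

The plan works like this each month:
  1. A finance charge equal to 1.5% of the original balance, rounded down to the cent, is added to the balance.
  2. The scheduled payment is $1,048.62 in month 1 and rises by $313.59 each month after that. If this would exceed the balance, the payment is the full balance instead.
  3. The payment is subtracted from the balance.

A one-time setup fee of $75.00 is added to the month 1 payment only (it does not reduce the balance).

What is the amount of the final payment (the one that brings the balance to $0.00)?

# | Opening | Interest | Payment | Fee | End bal
1 | $9,191.45 | $137.87 | $1,048.62 | $75.00 | $8,280.70
2 | $8,280.70 | $137.87 | $1,362.21 | — | $7,056.36
3 | $7,056.36 | $137.87 | $1,675.80 | — | $5,518.43
4 | $5,518.43 | $137.87 | $1,989.39 | — | $3,666.91
5 | $3,666.91 | $137.87 | $2,302.98 | — | $1,501.80
6 | $1,501.80 | $137.87 | $1,639.67 | — | $0.00

$1,639.67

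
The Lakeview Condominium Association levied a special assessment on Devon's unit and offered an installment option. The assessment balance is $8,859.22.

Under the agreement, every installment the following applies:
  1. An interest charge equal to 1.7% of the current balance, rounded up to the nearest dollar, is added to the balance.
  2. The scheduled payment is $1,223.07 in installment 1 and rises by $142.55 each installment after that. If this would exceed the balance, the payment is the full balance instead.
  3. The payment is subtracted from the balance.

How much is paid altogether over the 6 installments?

$9,437.22

Installment 1: $8,859.22 +$151.00 interest = $9,010.22; pay $1,223.07 → $7,787.15
Installment 2: $7,787.15 +$133.00 interest = $7,920.15; pay $1,365.62 → $6,554.53
Installment 3: $6,554.53 +$112.00 interest = $6,666.53; pay $1,508.17 → $5,158.36
Installment 4: $5,158.36 +$88.00 interest = $5,246.36; pay $1,650.72 → $3,595.64
Installment 5: $3,595.64 +$62.00 interest = $3,657.64; pay $1,793.27 → $1,864.37
Installment 6: $1,864.37 +$32.00 interest = $1,896.37; pay $1,896.37 → $0.00
Total paid: $9,437.22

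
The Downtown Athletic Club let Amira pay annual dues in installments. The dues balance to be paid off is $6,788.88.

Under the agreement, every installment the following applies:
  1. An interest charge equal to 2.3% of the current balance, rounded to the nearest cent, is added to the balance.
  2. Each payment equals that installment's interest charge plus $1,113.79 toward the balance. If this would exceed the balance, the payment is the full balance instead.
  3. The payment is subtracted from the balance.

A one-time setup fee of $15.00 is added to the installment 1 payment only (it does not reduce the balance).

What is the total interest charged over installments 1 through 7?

$555.05

Installment 1: opening $6,788.88; interest $156.14 → $6,945.02; payment $1,269.93 (+ $15.00 fee); balance $5,675.09
Installment 2: opening $5,675.09; interest $130.53 → $5,805.62; payment $1,244.32; balance $4,561.30
Installment 3: opening $4,561.30; interest $104.91 → $4,666.21; payment $1,218.70; balance $3,447.51
Installment 4: opening $3,447.51; interest $79.29 → $3,526.80; payment $1,193.08; balance $2,333.72
Installment 5: opening $2,333.72; interest $53.68 → $2,387.40; payment $1,167.47; balance $1,219.93
Installment 6: opening $1,219.93; interest $28.06 → $1,247.99; payment $1,141.85; balance $106.14
Installment 7: opening $106.14; interest $2.44 → $108.58; payment $108.58; balance $0.00
Total interest: $156.14 + $130.53 + $104.91 + $79.29 + $53.68 + $28.06 + $2.44 = $555.05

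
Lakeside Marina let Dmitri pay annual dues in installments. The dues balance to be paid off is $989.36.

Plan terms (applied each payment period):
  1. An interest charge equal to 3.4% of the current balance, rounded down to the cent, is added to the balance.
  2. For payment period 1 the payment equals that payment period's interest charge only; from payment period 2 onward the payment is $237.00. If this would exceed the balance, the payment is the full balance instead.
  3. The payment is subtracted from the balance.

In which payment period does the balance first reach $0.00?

6

Payment period 1: opening $989.36; interest $33.63 → $1,022.99; payment $33.63; balance $989.36
Payment period 2: opening $989.36; interest $33.63 → $1,022.99; payment $237.00; balance $785.99
Payment period 3: opening $785.99; interest $26.72 → $812.71; payment $237.00; balance $575.71
Payment period 4: opening $575.71; interest $19.57 → $595.28; payment $237.00; balance $358.28
Payment period 5: opening $358.28; interest $12.18 → $370.46; payment $237.00; balance $133.46
Payment period 6: opening $133.46; interest $4.53 → $137.99; payment $137.99; balance $0.00
Balance reaches $0.00 in payment period 6.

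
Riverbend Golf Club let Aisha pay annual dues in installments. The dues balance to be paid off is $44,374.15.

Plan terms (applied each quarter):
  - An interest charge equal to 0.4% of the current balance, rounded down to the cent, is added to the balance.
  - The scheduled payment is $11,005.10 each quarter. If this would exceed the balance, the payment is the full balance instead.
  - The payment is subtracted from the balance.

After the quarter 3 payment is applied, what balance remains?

Quarter 1: $44,374.15 +$177.49 interest = $44,551.64; pay $11,005.10 → $33,546.54
Quarter 2: $33,546.54 +$134.18 interest = $33,680.72; pay $11,005.10 → $22,675.62
Quarter 3: $22,675.62 +$90.70 interest = $22,766.32; pay $11,005.10 → $11,761.22

$11,761.22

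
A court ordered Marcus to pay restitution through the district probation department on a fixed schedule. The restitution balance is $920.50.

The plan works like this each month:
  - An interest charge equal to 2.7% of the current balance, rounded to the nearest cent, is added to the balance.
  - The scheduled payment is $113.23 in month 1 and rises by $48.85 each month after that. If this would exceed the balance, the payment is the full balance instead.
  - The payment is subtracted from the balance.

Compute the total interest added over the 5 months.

$86.39

Month 1: $920.50 +$24.85 interest = $945.35; pay $113.23 → $832.12
Month 2: $832.12 +$22.47 interest = $854.59; pay $162.08 → $692.51
Month 3: $692.51 +$18.70 interest = $711.21; pay $210.93 → $500.28
Month 4: $500.28 +$13.51 interest = $513.79; pay $259.78 → $254.01
Month 5: $254.01 +$6.86 interest = $260.87; pay $260.87 → $0.00
Total interest: $24.85 + $22.47 + $18.70 + $13.51 + $6.86 = $86.39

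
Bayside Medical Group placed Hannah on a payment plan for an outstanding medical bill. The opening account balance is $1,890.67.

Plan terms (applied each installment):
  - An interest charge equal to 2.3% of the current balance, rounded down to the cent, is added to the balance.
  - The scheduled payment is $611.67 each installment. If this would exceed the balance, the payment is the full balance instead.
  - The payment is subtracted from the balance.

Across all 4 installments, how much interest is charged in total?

# | Opening | Interest | Payment | End bal
1 | $1,890.67 | $43.48 | $611.67 | $1,322.48
2 | $1,322.48 | $30.41 | $611.67 | $741.22
3 | $741.22 | $17.04 | $611.67 | $146.59
4 | $146.59 | $3.37 | $149.96 | $0.00
Total interest: $43.48 + $30.41 + $17.04 + $3.37 = $94.30

$94.30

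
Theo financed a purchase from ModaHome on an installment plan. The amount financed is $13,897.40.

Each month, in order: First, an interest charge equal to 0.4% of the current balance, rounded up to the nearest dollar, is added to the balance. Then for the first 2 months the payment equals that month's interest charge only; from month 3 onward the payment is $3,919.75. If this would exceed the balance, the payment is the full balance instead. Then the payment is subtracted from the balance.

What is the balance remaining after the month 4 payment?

$6,154.90

Month 1: opening $13,897.40; interest $56.00 → $13,953.40; payment $56.00; balance $13,897.40
Month 2: opening $13,897.40; interest $56.00 → $13,953.40; payment $56.00; balance $13,897.40
Month 3: opening $13,897.40; interest $56.00 → $13,953.40; payment $3,919.75; balance $10,033.65
Month 4: opening $10,033.65; interest $41.00 → $10,074.65; payment $3,919.75; balance $6,154.90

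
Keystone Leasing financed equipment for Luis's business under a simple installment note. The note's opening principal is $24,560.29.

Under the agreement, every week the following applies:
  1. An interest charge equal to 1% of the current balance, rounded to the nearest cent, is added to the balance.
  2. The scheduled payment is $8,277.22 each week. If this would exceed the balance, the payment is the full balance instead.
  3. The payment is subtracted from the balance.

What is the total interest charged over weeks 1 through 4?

$497.30

Week 1: opening $24,560.29; interest $245.60 → $24,805.89; payment $8,277.22; balance $16,528.67
Week 2: opening $16,528.67; interest $165.29 → $16,693.96; payment $8,277.22; balance $8,416.74
Week 3: opening $8,416.74; interest $84.17 → $8,500.91; payment $8,277.22; balance $223.69
Week 4: opening $223.69; interest $2.24 → $225.93; payment $225.93; balance $0.00
Total interest: $245.60 + $165.29 + $84.17 + $2.24 = $497.30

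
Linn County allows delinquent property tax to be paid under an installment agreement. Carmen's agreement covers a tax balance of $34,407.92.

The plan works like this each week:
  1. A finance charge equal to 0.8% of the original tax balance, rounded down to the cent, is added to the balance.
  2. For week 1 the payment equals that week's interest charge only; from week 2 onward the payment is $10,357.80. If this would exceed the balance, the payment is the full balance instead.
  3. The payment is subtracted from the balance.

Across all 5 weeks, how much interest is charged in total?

Week 1: opening $34,407.92; interest $275.26 → $34,683.18; payment $275.26; balance $34,407.92
Week 2: opening $34,407.92; interest $275.26 → $34,683.18; payment $10,357.80; balance $24,325.38
Week 3: opening $24,325.38; interest $275.26 → $24,600.64; payment $10,357.80; balance $14,242.84
Week 4: opening $14,242.84; interest $275.26 → $14,518.10; payment $10,357.80; balance $4,160.30
Week 5: opening $4,160.30; interest $275.26 → $4,435.56; payment $4,435.56; balance $0.00
Total interest: $275.26 + $275.26 + $275.26 + $275.26 + $275.26 = $1,376.30

$1,376.30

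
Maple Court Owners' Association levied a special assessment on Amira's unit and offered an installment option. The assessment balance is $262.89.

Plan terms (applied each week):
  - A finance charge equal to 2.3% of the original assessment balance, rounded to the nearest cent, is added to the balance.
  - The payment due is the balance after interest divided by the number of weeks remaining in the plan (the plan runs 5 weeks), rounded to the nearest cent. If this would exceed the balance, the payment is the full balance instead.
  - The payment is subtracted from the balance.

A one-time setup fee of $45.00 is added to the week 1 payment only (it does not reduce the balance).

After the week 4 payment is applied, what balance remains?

Week 1: opening $262.89; interest $6.05 → $268.94; payment $53.79 (+ $45.00 fee); balance $215.15
Week 2: opening $215.15; interest $6.05 → $221.20; payment $55.30; balance $165.90
Week 3: opening $165.90; interest $6.05 → $171.95; payment $57.32; balance $114.63
Week 4: opening $114.63; interest $6.05 → $120.68; payment $60.34; balance $60.34

$60.34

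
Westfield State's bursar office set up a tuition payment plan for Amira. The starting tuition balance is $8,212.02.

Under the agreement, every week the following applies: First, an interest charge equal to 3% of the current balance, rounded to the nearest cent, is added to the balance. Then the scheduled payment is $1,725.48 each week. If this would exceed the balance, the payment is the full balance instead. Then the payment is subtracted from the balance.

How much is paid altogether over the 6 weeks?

Week 1: opening $8,212.02; interest $246.36 → $8,458.38; payment $1,725.48; balance $6,732.90
Week 2: opening $6,732.90; interest $201.99 → $6,934.89; payment $1,725.48; balance $5,209.41
Week 3: opening $5,209.41; interest $156.28 → $5,365.69; payment $1,725.48; balance $3,640.21
Week 4: opening $3,640.21; interest $109.21 → $3,749.42; payment $1,725.48; balance $2,023.94
Week 5: opening $2,023.94; interest $60.72 → $2,084.66; payment $1,725.48; balance $359.18
Week 6: opening $359.18; interest $10.78 → $369.96; payment $369.96; balance $0.00
Total paid: $8,997.36

$8,997.36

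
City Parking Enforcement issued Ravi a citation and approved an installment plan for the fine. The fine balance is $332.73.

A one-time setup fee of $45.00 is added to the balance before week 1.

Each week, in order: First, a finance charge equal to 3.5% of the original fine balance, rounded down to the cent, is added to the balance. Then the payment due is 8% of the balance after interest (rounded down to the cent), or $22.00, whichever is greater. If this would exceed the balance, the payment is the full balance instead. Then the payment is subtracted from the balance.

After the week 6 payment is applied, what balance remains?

Week 1: $377.73 +$11.64 interest = $389.37; pay $31.14 → $358.23
Week 2: $358.23 +$11.64 interest = $369.87; pay $29.58 → $340.29
Week 3: $340.29 +$11.64 interest = $351.93; pay $28.15 → $323.78
Week 4: $323.78 +$11.64 interest = $335.42; pay $26.83 → $308.59
Week 5: $308.59 +$11.64 interest = $320.23; pay $25.61 → $294.62
Week 6: $294.62 +$11.64 interest = $306.26; pay $24.50 → $281.76

$281.76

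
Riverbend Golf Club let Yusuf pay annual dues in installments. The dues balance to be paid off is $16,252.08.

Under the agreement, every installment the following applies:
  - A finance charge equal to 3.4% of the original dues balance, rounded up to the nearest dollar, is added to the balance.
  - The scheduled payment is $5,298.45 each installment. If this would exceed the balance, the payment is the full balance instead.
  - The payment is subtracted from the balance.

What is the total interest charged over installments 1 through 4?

$2,212.00

Installment 1: opening $16,252.08; interest $553.00 → $16,805.08; payment $5,298.45; balance $11,506.63
Installment 2: opening $11,506.63; interest $553.00 → $12,059.63; payment $5,298.45; balance $6,761.18
Installment 3: opening $6,761.18; interest $553.00 → $7,314.18; payment $5,298.45; balance $2,015.73
Installment 4: opening $2,015.73; interest $553.00 → $2,568.73; payment $2,568.73; balance $0.00
Total interest: $553.00 + $553.00 + $553.00 + $553.00 = $2,212.00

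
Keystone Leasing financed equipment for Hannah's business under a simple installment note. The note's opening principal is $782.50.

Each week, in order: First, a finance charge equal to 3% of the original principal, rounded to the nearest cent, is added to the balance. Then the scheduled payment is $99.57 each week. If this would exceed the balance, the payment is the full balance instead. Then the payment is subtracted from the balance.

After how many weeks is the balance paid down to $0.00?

Week 1: opening $782.50; interest $23.48 → $805.98; payment $99.57; balance $706.41
Week 2: opening $706.41; interest $23.48 → $729.89; payment $99.57; balance $630.32
Week 3: opening $630.32; interest $23.48 → $653.80; payment $99.57; balance $554.23
Week 4: opening $554.23; interest $23.48 → $577.71; payment $99.57; balance $478.14
Week 5: opening $478.14; interest $23.48 → $501.62; payment $99.57; balance $402.05
Week 6: opening $402.05; interest $23.48 → $425.53; payment $99.57; balance $325.96
Week 7: opening $325.96; interest $23.48 → $349.44; payment $99.57; balance $249.87
Week 8: opening $249.87; interest $23.48 → $273.35; payment $99.57; balance $173.78
Week 9: opening $173.78; interest $23.48 → $197.26; payment $99.57; balance $97.69
Week 10: opening $97.69; interest $23.48 → $121.17; payment $99.57; balance $21.60
Week 11: opening $21.60; interest $23.48 → $45.08; payment $45.08; balance $0.00
Balance reaches $0.00 in week 11.

11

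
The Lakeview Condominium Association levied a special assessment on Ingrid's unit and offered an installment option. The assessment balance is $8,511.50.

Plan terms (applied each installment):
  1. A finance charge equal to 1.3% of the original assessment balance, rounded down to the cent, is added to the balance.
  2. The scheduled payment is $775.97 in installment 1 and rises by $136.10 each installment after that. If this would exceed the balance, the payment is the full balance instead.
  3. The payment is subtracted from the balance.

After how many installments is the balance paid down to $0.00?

Installment 1: $8,511.50 +$110.64 interest = $8,622.14; pay $775.97 → $7,846.17
Installment 2: $7,846.17 +$110.64 interest = $7,956.81; pay $912.07 → $7,044.74
Installment 3: $7,044.74 +$110.64 interest = $7,155.38; pay $1,048.17 → $6,107.21
Installment 4: $6,107.21 +$110.64 interest = $6,217.85; pay $1,184.27 → $5,033.58
Installment 5: $5,033.58 +$110.64 interest = $5,144.22; pay $1,320.37 → $3,823.85
Installment 6: $3,823.85 +$110.64 interest = $3,934.49; pay $1,456.47 → $2,478.02
Installment 7: $2,478.02 +$110.64 interest = $2,588.66; pay $1,592.57 → $996.09
Installment 8: $996.09 +$110.64 interest = $1,106.73; pay $1,106.73 → $0.00
Balance reaches $0.00 in installment 8.

8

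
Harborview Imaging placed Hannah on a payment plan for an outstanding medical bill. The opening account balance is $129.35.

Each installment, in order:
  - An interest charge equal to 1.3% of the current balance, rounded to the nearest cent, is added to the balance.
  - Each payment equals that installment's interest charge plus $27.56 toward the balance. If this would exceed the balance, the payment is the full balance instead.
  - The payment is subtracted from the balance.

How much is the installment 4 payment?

$28.17

# | Opening | Interest | Payment | End bal
1 | $129.35 | $1.68 | $29.24 | $101.79
2 | $101.79 | $1.32 | $28.88 | $74.23
3 | $74.23 | $0.96 | $28.52 | $46.67
4 | $46.67 | $0.61 | $28.17 | $19.11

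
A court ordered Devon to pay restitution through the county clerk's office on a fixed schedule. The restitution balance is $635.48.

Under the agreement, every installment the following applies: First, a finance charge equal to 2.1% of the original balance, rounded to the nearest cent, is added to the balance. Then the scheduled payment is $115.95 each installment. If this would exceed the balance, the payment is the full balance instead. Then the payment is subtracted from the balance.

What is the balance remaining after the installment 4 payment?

$225.08

# | Opening | Interest | Payment | End bal
1 | $635.48 | $13.35 | $115.95 | $532.88
2 | $532.88 | $13.35 | $115.95 | $430.28
3 | $430.28 | $13.35 | $115.95 | $327.68
4 | $327.68 | $13.35 | $115.95 | $225.08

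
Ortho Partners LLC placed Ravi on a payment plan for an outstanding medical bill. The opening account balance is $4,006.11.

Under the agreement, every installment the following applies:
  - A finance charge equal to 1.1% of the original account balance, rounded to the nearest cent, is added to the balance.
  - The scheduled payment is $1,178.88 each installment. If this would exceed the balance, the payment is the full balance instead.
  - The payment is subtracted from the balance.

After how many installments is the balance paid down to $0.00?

Installment 1: $4,006.11 +$44.07 interest = $4,050.18; pay $1,178.88 → $2,871.30
Installment 2: $2,871.30 +$44.07 interest = $2,915.37; pay $1,178.88 → $1,736.49
Installment 3: $1,736.49 +$44.07 interest = $1,780.56; pay $1,178.88 → $601.68
Installment 4: $601.68 +$44.07 interest = $645.75; pay $645.75 → $0.00
Balance reaches $0.00 in installment 4.

4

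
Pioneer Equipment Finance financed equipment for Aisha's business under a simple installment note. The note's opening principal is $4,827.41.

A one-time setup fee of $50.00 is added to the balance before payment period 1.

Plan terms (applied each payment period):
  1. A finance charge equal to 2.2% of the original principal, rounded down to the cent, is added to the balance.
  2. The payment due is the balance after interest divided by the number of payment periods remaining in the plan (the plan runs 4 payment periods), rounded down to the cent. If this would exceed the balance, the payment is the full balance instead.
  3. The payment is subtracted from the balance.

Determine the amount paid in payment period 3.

$1,334.40

Payment period 1: $4,877.41 +$106.20 interest = $4,983.61; pay $1,245.90 → $3,737.71
Payment period 2: $3,737.71 +$106.20 interest = $3,843.91; pay $1,281.30 → $2,562.61
Payment period 3: $2,562.61 +$106.20 interest = $2,668.81; pay $1,334.40 → $1,334.41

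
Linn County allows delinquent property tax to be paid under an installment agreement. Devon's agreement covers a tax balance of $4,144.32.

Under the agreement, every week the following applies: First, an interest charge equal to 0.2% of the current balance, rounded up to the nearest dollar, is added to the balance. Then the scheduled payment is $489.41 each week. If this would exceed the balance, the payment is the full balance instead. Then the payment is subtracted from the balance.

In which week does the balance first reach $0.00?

9

Week 1: $4,144.32 +$9.00 interest = $4,153.32; pay $489.41 → $3,663.91
Week 2: $3,663.91 +$8.00 interest = $3,671.91; pay $489.41 → $3,182.50
Week 3: $3,182.50 +$7.00 interest = $3,189.50; pay $489.41 → $2,700.09
Week 4: $2,700.09 +$6.00 interest = $2,706.09; pay $489.41 → $2,216.68
Week 5: $2,216.68 +$5.00 interest = $2,221.68; pay $489.41 → $1,732.27
Week 6: $1,732.27 +$4.00 interest = $1,736.27; pay $489.41 → $1,246.86
Week 7: $1,246.86 +$3.00 interest = $1,249.86; pay $489.41 → $760.45
Week 8: $760.45 +$2.00 interest = $762.45; pay $489.41 → $273.04
Week 9: $273.04 +$1.00 interest = $274.04; pay $274.04 → $0.00
Balance reaches $0.00 in week 9.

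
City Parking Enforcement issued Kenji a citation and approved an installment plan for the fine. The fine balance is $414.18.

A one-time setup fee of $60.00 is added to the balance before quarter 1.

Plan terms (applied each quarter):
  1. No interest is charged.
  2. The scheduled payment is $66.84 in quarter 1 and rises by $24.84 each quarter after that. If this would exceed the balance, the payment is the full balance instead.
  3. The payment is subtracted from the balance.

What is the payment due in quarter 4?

$141.36

Quarter 1: opening $474.18; payment $66.84; balance $407.34
Quarter 2: opening $407.34; payment $91.68; balance $315.66
Quarter 3: opening $315.66; payment $116.52; balance $199.14
Quarter 4: opening $199.14; payment $141.36; balance $57.78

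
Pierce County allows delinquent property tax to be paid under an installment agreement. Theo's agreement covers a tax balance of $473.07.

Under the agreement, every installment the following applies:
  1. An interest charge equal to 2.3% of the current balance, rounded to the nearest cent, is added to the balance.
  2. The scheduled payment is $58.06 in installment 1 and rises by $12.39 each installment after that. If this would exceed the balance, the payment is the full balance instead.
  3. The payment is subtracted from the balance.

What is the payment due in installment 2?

Installment 1: opening $473.07; interest $10.88 → $483.95; payment $58.06; balance $425.89
Installment 2: opening $425.89; interest $9.80 → $435.69; payment $70.45; balance $365.24

$70.45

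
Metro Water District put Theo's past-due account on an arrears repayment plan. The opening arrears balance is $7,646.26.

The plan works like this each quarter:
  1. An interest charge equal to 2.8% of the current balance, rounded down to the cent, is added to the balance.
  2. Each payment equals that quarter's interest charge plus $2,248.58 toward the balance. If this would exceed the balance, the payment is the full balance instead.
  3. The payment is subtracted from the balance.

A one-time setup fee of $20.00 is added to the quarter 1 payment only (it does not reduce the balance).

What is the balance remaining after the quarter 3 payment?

Quarter 1: $7,646.26 +$214.09 interest = $7,860.35; pay $2,462.67 (+ $20.00 fee) → $5,397.68
Quarter 2: $5,397.68 +$151.13 interest = $5,548.81; pay $2,399.71 → $3,149.10
Quarter 3: $3,149.10 +$88.17 interest = $3,237.27; pay $2,336.75 → $900.52

$900.52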